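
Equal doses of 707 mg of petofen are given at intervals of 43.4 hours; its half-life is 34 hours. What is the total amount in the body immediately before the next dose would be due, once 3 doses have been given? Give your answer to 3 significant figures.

462 mg

The 3 doses were given 130.2, 86.8, 43.4 hours ago.
Total = 707·(1/2)^(130.2/34) + 707·(1/2)^(86.8/34) + 707·(1/2)^(43.4/34)
      = 49.734 + 120.48 + 291.85 ≈ 462.06 mg.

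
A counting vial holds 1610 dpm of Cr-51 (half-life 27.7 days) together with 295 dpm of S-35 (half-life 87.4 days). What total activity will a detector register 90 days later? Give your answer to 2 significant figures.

310 dpm

Cr-51: 1610 × (1/2)^(90/27.7) = 1610 × (1/2)^3.2491 ≈ 169.34 dpm.
S-35: 295 × (1/2)^(90/87.4) = 295 × (1/2)^1.0297 ≈ 144.49 dpm.
Total = 169.34 + 144.49 ≈ 313.83 dpm.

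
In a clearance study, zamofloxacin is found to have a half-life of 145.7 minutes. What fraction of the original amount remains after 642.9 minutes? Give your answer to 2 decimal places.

0.05

n = 642.9/145.7 ≈ 4.4125 half-lives.
Fraction remaining = (1/2)^4.4125 ≈ 0.046958.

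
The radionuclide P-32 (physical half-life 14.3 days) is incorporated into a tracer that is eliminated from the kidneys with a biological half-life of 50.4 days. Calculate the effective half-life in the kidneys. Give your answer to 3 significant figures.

1/t_eff = 1/t_phys + 1/t_biol = 1/14.3 + 1/50.4 = 0.089771 per day.
t_eff = 14.3 × 50.4 / (14.3 + 50.4) ≈ 11.139 days.

11.1 days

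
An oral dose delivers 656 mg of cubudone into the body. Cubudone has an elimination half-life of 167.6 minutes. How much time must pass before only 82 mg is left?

82/656 = 1/8, so 3 half-lives have elapsed.
t = 3 × 167.6 = 502.8 minutes.

502.8 minutes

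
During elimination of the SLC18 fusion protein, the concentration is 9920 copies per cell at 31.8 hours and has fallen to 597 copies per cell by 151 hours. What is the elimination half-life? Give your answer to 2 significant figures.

Over Δt = 151 − 31.8 = 119.2 hours, the level fell by a factor of 9920/597 ≈ 16.616.
n = log₂(16.616) ≈ 4.0545 half-lives, so t½ = 119.2/4.0545 ≈ 29.399 hours.

29 hours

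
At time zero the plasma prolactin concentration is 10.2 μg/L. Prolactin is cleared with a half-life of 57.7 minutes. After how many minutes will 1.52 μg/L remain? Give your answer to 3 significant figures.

158 minutes

Fraction remaining = 1.52/10.2 ≈ 0.14902.
n = log₂(10.2/1.52) = ln(6.7105)/ln 2 ≈ 2.7464 half-lives.
t = n × t½ = 2.7464 × 57.7 ≈ 158.47 minutes.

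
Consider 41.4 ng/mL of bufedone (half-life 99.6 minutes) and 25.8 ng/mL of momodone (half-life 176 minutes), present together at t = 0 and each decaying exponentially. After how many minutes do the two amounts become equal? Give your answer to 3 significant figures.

157 minutes

Set 41.4·(1/2)^(t/99.6) = 25.8·(1/2)^(t/176).
Taking log₂: log₂(41.4/25.8) = t·(1/99.6 − 1/176).
log₂(1.6047) = 0.68226; 1/99.6 − 1/176 = 0.0043583.
t = 0.68226 / 0.0043583 ≈ 156.54 minutes.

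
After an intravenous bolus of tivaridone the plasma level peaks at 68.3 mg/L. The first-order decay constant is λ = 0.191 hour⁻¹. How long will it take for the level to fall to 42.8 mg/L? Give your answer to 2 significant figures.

t½ = ln 2 / λ = 0.69315 / 0.191 ≈ 3.629 hours.
Fraction remaining = 42.8/68.3 ≈ 0.62665.
n = log₂(68.3/42.8) = ln(1.5958)/ln 2 ≈ 0.67427 half-lives.
t = n × t½ = 0.67427 × 3.629 ≈ 2.447 hours.

2.4 hours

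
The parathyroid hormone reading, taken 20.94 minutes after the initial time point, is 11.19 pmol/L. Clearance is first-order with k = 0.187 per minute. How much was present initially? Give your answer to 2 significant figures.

560 pmol/L

t½ = ln 2 / k = 0.69315 / 0.187 ≈ 3.7067 minutes.
Number of half-lives elapsed: n = 20.94/3.7067 ≈ 5.6493.
A₀ = A × 2^n = 11.19 × 2^5.6493 = 11.19 × 50.188 ≈ 561.61 pmol/L.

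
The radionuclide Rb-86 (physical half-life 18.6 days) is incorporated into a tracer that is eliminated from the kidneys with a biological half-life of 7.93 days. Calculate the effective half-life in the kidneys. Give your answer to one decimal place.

1/t_eff = 1/t_phys + 1/t_biol = 1/18.6 + 1/7.93 = 0.17987 per day.
t_eff = 18.6 × 7.93 / (18.6 + 7.93) ≈ 5.5597 days.

5.6 days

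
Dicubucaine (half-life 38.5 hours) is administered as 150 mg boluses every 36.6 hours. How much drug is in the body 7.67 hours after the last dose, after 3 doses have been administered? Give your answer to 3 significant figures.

233 mg

The 3 doses were given 80.87, 44.27, 7.67 hours ago.
Total = 150·(1/2)^(80.87/38.5) + 150·(1/2)^(44.27/38.5) + 150·(1/2)^(7.67/38.5)
      = 34.976 + 67.6 + 130.65 ≈ 233.23 mg.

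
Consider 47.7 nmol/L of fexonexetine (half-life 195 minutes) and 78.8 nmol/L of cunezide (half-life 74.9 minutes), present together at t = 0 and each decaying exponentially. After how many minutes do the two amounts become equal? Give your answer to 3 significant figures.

Set 47.7·(1/2)^(t/195) = 78.8·(1/2)^(t/74.9).
Taking log₂: log₂(47.7/78.8) = t·(1/195 − 1/74.9).
log₂(0.60533) = -0.72421; 1/195 − 1/74.9 = -0.0082229.
t = -0.72421 / -0.0082229 ≈ 88.072 minutes.

88.1 minutes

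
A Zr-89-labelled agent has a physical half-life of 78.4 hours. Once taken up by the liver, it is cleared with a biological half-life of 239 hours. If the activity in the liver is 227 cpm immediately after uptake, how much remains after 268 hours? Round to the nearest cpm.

10 cpm

1/t_eff = 1/t_phys + 1/t_biol = 1/78.4 + 1/239 = 0.016939 per hour.
t_eff = 78.4 × 239 / (78.4 + 239) ≈ 59.035 hours.
Remaining = 227 × (1/2)^(268/59.035) = 227 × (1/2)^4.5397 ≈ 9.7597 cpm.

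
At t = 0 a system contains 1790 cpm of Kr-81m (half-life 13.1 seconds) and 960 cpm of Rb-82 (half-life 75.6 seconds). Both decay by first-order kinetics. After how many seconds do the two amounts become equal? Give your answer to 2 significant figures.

14 seconds

Set 1790·(1/2)^(t/13.1) = 960·(1/2)^(t/75.6).
Taking log₂: log₂(1790/960) = t·(1/13.1 − 1/75.6).
log₂(1.8646) = 0.89885; 1/13.1 − 1/75.6 = 0.063108.
t = 0.89885 / 0.063108 ≈ 14.243 seconds.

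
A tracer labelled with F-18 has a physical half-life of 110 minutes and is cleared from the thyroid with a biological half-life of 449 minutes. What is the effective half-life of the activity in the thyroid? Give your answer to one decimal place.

1/t_eff = 1/t_phys + 1/t_biol = 1/110 + 1/449 = 0.011318 per minute.
t_eff = 110 × 449 / (110 + 449) ≈ 88.354 minutes.

88.4 minutes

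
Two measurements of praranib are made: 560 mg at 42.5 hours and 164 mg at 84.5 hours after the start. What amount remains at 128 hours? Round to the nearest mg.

46 mg

Over Δt = 84.5 − 42.5 = 42 hours, the level fell by a factor of 560/164 ≈ 3.4146.
n = log₂(3.4146) ≈ 1.7717 half-lives, so t½ = 42/1.7717 ≈ 23.706 hours.
From t = 84.5 to t = 128: 164 × (1/2)^((128−84.5)/23.706) ≈ 45.968 mg.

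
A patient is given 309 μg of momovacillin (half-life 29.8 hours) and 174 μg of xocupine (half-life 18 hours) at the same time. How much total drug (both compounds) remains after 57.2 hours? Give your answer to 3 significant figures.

momovacillin: 309 × (1/2)^(57.2/29.8) = 309 × (1/2)^1.9195 ≈ 81.685 μg.
xocupine: 174 × (1/2)^(57.2/18) = 174 × (1/2)^3.1778 ≈ 19.228 μg.
Total = 81.685 + 19.228 ≈ 100.91 μg.

101 μg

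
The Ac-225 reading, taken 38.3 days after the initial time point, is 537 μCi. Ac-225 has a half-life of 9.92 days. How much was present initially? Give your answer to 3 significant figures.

Number of half-lives elapsed: n = 38.3/9.92 ≈ 3.8609.
A₀ = A × 2^n = 537 × 2^3.8609 = 537 × 14.529 ≈ 7802.2 μCi.

7800 μCi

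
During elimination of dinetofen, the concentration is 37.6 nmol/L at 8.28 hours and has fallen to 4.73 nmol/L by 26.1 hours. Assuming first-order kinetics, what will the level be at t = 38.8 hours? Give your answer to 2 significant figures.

1.1 nmol/L

Over Δt = 26.1 − 8.28 = 17.82 hours, the level fell by a factor of 37.6/4.73 ≈ 7.9493.
n = log₂(7.9493) ≈ 2.9908 half-lives, so t½ = 17.82/2.9908 ≈ 5.9582 hours.
From t = 26.1 to t = 38.8: 4.73 × (1/2)^((38.8−26.1)/5.9582) ≈ 1.0795 nmol/L.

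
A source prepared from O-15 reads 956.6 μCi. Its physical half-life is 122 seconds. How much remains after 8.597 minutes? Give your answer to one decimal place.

51.0 μCi

Convert the elapsed time: 8.597 minutes = 515.82 seconds.
Number of half-lives: n = 515.82/122 ≈ 4.228.
Remaining = 956.6 × (1/2)^4.228 = 956.6 × 0.053362 ≈ 51.046 μCi.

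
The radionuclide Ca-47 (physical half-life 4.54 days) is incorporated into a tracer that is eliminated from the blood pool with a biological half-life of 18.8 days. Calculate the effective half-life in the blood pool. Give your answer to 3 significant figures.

1/t_eff = 1/t_phys + 1/t_biol = 1/4.54 + 1/18.8 = 0.27346 per day.
t_eff = 4.54 × 18.8 / (4.54 + 18.8) ≈ 3.6569 days.

3.66 days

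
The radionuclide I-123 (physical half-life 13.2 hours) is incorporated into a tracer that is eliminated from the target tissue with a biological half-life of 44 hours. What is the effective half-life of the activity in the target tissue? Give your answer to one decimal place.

1/t_eff = 1/t_phys + 1/t_biol = 1/13.2 + 1/44 = 0.098485 per hour.
t_eff = 13.2 × 44 / (13.2 + 44) ≈ 10.154 hours.

10.2 hours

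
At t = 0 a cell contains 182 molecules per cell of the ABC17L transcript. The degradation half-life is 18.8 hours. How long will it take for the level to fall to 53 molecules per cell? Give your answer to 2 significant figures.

Fraction remaining = 53/182 ≈ 0.29121.
n = log₂(182/53) = ln(3.434)/ln 2 ≈ 1.7799 half-lives.
t = n × t½ = 1.7799 × 18.8 ≈ 33.462 hours.

33 hours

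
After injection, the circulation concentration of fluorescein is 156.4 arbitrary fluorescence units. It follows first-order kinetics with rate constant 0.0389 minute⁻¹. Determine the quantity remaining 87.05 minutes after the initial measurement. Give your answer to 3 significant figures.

5.29 arbitrary fluorescence units

t½ = ln 2 / λ = 0.69315 / 0.0389 ≈ 17.819 minutes.
Number of half-lives: n = 87.05/17.819 ≈ 4.8853.
Remaining = 156.4 × (1/2)^4.8853 = 156.4 × 0.033835 ≈ 5.2919 arbitrary fluorescence units.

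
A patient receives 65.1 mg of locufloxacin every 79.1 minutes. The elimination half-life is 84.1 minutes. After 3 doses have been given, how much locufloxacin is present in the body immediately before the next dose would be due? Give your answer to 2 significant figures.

The 3 doses were given 237.3, 158.2, 79.1 minutes ago.
Total = 65.1·(1/2)^(237.3/84.1) + 65.1·(1/2)^(158.2/84.1) + 65.1·(1/2)^(79.1/84.1)
      = 9.2084 + 17.673 + 33.919 ≈ 60.801 mg.

61 mg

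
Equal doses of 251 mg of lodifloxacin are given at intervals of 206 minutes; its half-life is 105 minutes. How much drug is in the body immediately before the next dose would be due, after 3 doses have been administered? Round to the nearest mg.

85 mg

The 3 doses were given 618, 412, 206 minutes ago.
Total = 251·(1/2)^(618/105) + 251·(1/2)^(412/105) + 251·(1/2)^(206/105)
      = 4.2452 + 16.538 + 64.429 ≈ 85.212 mg.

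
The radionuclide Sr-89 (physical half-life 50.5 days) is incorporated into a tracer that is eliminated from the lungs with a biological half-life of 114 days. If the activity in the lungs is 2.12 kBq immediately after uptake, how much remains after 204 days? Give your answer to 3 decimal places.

0.037 kBq

1/t_eff = 1/t_phys + 1/t_biol = 1/50.5 + 1/114 = 0.028574 per day.
t_eff = 50.5 × 114 / (50.5 + 114) ≈ 34.997 days.
Remaining = 2.12 × (1/2)^(204/34.997) = 2.12 × (1/2)^5.8291 ≈ 0.037291 kBq.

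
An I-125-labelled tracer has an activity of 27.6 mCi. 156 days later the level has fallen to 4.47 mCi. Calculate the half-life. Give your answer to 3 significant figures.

59.4 days

A/A₀ = 4.47/27.6 ≈ 0.16196.
n = log₂(6.1745) ≈ 2.6263 half-lives elapsed in 156 days.
t½ = 156/2.6263 ≈ 59.399 days.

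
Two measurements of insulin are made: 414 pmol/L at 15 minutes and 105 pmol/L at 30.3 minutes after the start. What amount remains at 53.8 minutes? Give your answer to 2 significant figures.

Over Δt = 30.3 − 15 = 15.3 minutes, the level fell by a factor of 414/105 ≈ 3.9429.
n = log₂(3.9429) ≈ 1.9792 half-lives, so t½ = 15.3/1.9792 ≈ 7.7302 minutes.
From t = 30.3 to t = 53.8: 105 × (1/2)^((53.8−30.3)/7.7302) ≈ 12.766 pmol/L.

13 pmol/L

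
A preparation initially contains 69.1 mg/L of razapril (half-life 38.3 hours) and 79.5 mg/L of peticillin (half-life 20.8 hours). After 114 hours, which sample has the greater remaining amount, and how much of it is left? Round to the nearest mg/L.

razapril: 69.1 × (1/2)^2.9765 ≈ 8.7793 mg/L.
peticillin: 79.5 × (1/2)^5.4808 ≈ 1.7803 mg/L.
Razapril has more remaining, at ≈ 8.7793 mg/L.

razapril, 9 mg/L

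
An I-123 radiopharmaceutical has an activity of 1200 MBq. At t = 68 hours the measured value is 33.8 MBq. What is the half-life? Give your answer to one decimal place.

A/A₀ = 33.8/1200 ≈ 0.028167.
n = log₂(35.503) ≈ 5.1499 half-lives elapsed in 68 hours.
t½ = 68/5.1499 ≈ 13.204 hours.

13.2 hours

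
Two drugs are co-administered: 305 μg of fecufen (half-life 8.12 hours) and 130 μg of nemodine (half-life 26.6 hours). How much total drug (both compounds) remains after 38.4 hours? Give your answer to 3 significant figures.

fecufen: 305 × (1/2)^(38.4/8.12) = 305 × (1/2)^4.7291 ≈ 11.5 μg.
nemodine: 130 × (1/2)^(38.4/26.6) = 130 × (1/2)^1.4436 ≈ 47.794 μg.
Total = 11.5 + 47.794 ≈ 59.294 μg.

59.3 μg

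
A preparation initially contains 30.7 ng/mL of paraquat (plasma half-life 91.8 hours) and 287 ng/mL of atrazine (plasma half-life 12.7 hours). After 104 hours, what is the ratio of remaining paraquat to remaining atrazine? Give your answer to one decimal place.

paraquat: 30.7 × (1/2)^(104/91.8) = 30.7 × (1/2)^1.1329 ≈ 13.999 ng/mL.
atrazine: 287 × (1/2)^(104/12.7) = 287 × (1/2)^8.189 ≈ 0.98345 ng/mL.
Ratio ≈ 13.999 / 0.98345 ≈ 14.235.

14.2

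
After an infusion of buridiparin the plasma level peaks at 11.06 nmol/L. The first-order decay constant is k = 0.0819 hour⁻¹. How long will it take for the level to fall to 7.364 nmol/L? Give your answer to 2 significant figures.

t½ = ln 2 / k = 0.69315 / 0.0819 ≈ 8.4633 hours.
Fraction remaining = 7.364/11.06 ≈ 0.66582.
n = log₂(11.06/7.364) = ln(1.5019)/ln 2 ≈ 0.58679 half-lives.
t = n × t½ = 0.58679 × 8.4633 ≈ 4.9662 hours.

5.0 hours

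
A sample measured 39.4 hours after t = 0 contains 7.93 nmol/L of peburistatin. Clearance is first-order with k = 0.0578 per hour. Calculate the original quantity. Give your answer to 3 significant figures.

t½ = ln 2 / k = 0.69315 / 0.0578 ≈ 11.992 hours.
Number of half-lives elapsed: n = 39.4/11.992 ≈ 3.2855.
A₀ = A × 2^n = 7.93 × 2^3.2855 = 7.93 × 9.7505 ≈ 77.322 nmol/L.

77.3 nmol/L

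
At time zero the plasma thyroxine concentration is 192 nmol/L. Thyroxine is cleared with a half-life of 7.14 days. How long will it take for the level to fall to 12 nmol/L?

28.56 days

12/192 = 1/16, so 4 half-lives have elapsed.
t = 4 × 7.14 = 28.56 days.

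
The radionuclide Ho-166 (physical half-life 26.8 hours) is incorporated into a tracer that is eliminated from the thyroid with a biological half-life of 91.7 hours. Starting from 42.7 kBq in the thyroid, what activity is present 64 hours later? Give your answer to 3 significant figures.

1/t_eff = 1/t_phys + 1/t_biol = 1/26.8 + 1/91.7 = 0.048219 per hour.
t_eff = 26.8 × 91.7 / (26.8 + 91.7) ≈ 20.739 hours.
Remaining = 42.7 × (1/2)^(64/20.739) = 42.7 × (1/2)^3.086 ≈ 5.0287 kBq.

5.03 kBq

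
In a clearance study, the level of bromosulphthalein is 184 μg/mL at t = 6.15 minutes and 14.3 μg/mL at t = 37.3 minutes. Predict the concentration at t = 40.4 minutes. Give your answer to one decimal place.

11.1 μg/mL

Over Δt = 37.3 − 6.15 = 31.15 minutes, the level fell by a factor of 184/14.3 ≈ 12.867.
n = log₂(12.867) ≈ 3.6856 half-lives, so t½ = 31.15/3.6856 ≈ 8.4518 minutes.
From t = 37.3 to t = 40.4: 14.3 × (1/2)^((40.4−37.3)/8.4518) ≈ 11.09 μg/mL.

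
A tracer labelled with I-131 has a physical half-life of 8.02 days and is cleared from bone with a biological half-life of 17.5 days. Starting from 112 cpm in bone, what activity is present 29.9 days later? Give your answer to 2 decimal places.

1/t_eff = 1/t_phys + 1/t_biol = 1/8.02 + 1/17.5 = 0.18183 per day.
t_eff = 8.02 × 17.5 / (8.02 + 17.5) ≈ 5.4996 days.
Remaining = 112 × (1/2)^(29.9/5.4996) = 112 × (1/2)^5.4368 ≈ 2.5858 cpm.

2.59 cpm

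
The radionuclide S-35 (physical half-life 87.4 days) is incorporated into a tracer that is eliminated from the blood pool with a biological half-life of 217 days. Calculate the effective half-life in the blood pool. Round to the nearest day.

62 days

1/t_eff = 1/t_phys + 1/t_biol = 1/87.4 + 1/217 = 0.01605 per day.
t_eff = 87.4 × 217 / (87.4 + 217) ≈ 62.306 days.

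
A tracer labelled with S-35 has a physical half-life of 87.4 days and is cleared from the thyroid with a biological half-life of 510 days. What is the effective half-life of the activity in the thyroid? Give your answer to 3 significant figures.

1/t_eff = 1/t_phys + 1/t_biol = 1/87.4 + 1/510 = 0.013402 per day.
t_eff = 87.4 × 510 / (87.4 + 510) ≈ 74.613 days.

74.6 days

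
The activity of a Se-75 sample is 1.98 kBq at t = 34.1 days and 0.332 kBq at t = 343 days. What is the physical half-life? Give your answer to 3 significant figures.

120 days

Over Δt = 343 − 34.1 = 308.9 days, the level fell by a factor of 1.98/0.332 ≈ 5.9639.
n = log₂(5.9639) ≈ 2.5762 half-lives, so t½ = 308.9/2.5762 ≈ 119.9 days.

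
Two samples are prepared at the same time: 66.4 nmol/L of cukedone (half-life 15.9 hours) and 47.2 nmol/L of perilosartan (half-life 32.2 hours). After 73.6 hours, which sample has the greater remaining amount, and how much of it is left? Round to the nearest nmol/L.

perilosartan, 10 nmol/L

cukedone: 66.4 × (1/2)^4.6289 ≈ 2.6836 nmol/L.
perilosartan: 47.2 × (1/2)^2.2857 ≈ 9.68 nmol/L.
Perilosartan has more remaining, at ≈ 9.68 nmol/L.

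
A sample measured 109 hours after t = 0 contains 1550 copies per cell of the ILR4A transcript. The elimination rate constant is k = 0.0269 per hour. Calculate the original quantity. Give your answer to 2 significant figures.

29000 copies per cell

t½ = ln 2 / k = 0.69315 / 0.0269 ≈ 25.768 hours.
Number of half-lives elapsed: n = 109/25.768 ≈ 4.2301.
A₀ = A × 2^n = 1550 × 2^4.2301 = 1550 × 18.767 ≈ 29089 copies per cell.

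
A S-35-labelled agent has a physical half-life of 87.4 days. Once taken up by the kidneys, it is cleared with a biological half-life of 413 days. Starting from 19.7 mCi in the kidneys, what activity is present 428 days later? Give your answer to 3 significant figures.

1/t_eff = 1/t_phys + 1/t_biol = 1/87.4 + 1/413 = 0.013863 per day.
t_eff = 87.4 × 413 / (87.4 + 413) ≈ 72.135 days.
Remaining = 19.7 × (1/2)^(428/72.135) = 19.7 × (1/2)^5.9333 ≈ 0.32237 mCi.

0.322 mCi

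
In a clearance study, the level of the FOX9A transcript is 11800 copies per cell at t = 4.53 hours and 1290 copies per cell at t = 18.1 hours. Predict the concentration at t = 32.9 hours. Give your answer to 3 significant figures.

Over Δt = 18.1 − 4.53 = 13.57 hours, the level fell by a factor of 11800/1290 ≈ 9.1473.
n = log₂(9.1473) ≈ 3.1933 half-lives, so t½ = 13.57/3.1933 ≈ 4.2495 hours.
From t = 18.1 to t = 32.9: 1290 × (1/2)^((32.9−18.1)/4.2495) ≈ 115.39 copies per cell.

115 copies per cell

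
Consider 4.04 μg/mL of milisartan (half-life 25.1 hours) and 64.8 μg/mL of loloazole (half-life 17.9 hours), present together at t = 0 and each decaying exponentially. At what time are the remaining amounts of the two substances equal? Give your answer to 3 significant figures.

250 hours

Set 4.04·(1/2)^(t/25.1) = 64.8·(1/2)^(t/17.9).
Taking log₂: log₂(4.04/64.8) = t·(1/25.1 − 1/17.9).
log₂(0.062346) = -4.0036; 1/25.1 − 1/17.9 = -0.016025.
t = -4.0036 / -0.016025 ≈ 249.83 hours.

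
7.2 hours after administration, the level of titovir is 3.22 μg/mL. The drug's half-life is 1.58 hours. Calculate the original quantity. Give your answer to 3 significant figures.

Number of half-lives elapsed: n = 7.2/1.58 ≈ 4.557.
A₀ = A × 2^n = 3.22 × 2^4.557 = 3.22 × 23.539 ≈ 75.795 μg/mL.

75.8 μg/mL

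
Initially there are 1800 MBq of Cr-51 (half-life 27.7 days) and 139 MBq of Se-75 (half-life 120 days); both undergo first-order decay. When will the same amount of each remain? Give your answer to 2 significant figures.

Set 1800·(1/2)^(t/27.7) = 139·(1/2)^(t/120).
Taking log₂: log₂(1800/139) = t·(1/27.7 − 1/120).
log₂(12.95) = 3.6948; 1/27.7 − 1/120 = 0.027768.
t = 3.6948 / 0.027768 ≈ 133.06 days.

130 days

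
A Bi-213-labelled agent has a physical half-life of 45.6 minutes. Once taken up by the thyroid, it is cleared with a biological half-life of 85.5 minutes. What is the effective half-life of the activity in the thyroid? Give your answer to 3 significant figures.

1/t_eff = 1/t_phys + 1/t_biol = 1/45.6 + 1/85.5 = 0.033626 per minute.
t_eff = 45.6 × 85.5 / (45.6 + 85.5) ≈ 29.739 minutes.

29.7 minutes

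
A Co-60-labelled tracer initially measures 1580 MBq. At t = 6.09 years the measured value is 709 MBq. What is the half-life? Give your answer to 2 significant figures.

A/A₀ = 709/1580 ≈ 0.44873.
n = log₂(2.2285) ≈ 1.1561 half-lives elapsed in 6.09 years.
t½ = 6.09/1.1561 ≈ 5.2679 years.

5.3 years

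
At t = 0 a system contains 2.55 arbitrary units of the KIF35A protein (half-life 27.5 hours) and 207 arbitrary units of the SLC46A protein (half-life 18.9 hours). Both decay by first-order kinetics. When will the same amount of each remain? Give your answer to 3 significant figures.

383 hours

Set 2.55·(1/2)^(t/27.5) = 207·(1/2)^(t/18.9).
Taking log₂: log₂(2.55/207) = t·(1/27.5 − 1/18.9).
log₂(0.012319) = -6.343; 1/27.5 − 1/18.9 = -0.016546.
t = -6.343 / -0.016546 ≈ 383.35 hours.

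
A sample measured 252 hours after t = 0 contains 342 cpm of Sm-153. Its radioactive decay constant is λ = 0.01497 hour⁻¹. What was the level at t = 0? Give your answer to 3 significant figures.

14900 cpm

t½ = ln 2 / λ = 0.69315 / 0.01497 ≈ 46.302 hours.
Number of half-lives elapsed: n = 252/46.302 ≈ 5.4425.
A₀ = A × 2^n = 342 × 2^5.4425 = 342 × 43.486 ≈ 14872 cpm.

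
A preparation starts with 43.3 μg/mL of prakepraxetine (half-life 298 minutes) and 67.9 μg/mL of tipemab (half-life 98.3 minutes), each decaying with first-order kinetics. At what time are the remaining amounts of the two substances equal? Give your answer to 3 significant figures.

95.2 minutes

Set 43.3·(1/2)^(t/298) = 67.9·(1/2)^(t/98.3).
Taking log₂: log₂(43.3/67.9) = t·(1/298 − 1/98.3).
log₂(0.6377) = -0.64904; 1/298 − 1/98.3 = -0.0068172.
t = -0.64904 / -0.0068172 ≈ 95.206 minutes.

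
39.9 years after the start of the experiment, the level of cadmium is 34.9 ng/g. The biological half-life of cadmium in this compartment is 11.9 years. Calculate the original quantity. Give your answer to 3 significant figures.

Number of half-lives elapsed: n = 39.9/11.9 ≈ 3.3529.
A₀ = A × 2^n = 34.9 × 2^3.3529 = 34.9 × 10.217 ≈ 356.58 ng/g.

357 ng/g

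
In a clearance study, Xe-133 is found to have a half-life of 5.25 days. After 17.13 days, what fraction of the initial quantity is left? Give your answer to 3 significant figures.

n = 17.13/5.25 ≈ 3.2629 half-lives.
Fraction remaining = (1/2)^3.2629 ≈ 0.10418.

0.104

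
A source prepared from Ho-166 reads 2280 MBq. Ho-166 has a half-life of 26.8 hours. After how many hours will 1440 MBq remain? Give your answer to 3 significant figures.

17.8 hours

Fraction remaining = 1440/2280 ≈ 0.63158.
n = log₂(2280/1440) = ln(1.5833)/ln 2 ≈ 0.66297 half-lives.
t = n × t½ = 0.66297 × 26.8 ≈ 17.767 hours.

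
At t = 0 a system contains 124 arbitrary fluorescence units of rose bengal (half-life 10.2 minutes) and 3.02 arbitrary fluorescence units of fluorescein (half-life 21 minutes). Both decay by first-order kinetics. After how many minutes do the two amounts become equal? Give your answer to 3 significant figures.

Set 124·(1/2)^(t/10.2) = 3.02·(1/2)^(t/21).
Taking log₂: log₂(124/3.02) = t·(1/10.2 − 1/21).
log₂(41.06) = 5.3596; 1/10.2 − 1/21 = 0.05042.
t = 5.3596 / 0.05042 ≈ 106.3 minutes.

106 minutes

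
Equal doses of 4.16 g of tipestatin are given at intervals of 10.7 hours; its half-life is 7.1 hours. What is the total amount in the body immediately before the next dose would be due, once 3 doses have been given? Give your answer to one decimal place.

2.2 g

The 3 doses were given 32.1, 21.4, 10.7 hours ago.
Total = 4.16·(1/2)^(32.1/7.1) + 4.16·(1/2)^(21.4/7.1) + 4.16·(1/2)^(10.7/7.1)
      = 0.18118 + 0.51495 + 1.4636 ≈ 2.1597 g.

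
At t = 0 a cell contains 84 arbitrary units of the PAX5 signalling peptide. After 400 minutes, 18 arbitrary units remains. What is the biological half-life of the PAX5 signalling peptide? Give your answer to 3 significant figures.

A/A₀ = 18/84 ≈ 0.21429.
n = log₂(4.6667) ≈ 2.2224 half-lives elapsed in 400 minutes.
t½ = 400/2.2224 ≈ 179.99 minutes.

180 minutes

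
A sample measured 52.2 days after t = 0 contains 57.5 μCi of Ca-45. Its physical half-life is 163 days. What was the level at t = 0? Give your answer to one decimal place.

71.8 μCi

Number of half-lives elapsed: n = 52.2/163 ≈ 0.32025.
A₀ = A × 2^n = 57.5 × 2^0.32025 = 57.5 × 1.2485 ≈ 71.791 μCi.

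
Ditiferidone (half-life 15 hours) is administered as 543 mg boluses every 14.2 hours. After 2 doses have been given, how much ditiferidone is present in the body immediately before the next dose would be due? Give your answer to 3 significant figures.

The 2 doses were given 28.4, 14.2 hours ago.
Total = 543·(1/2)^(28.4/15) + 543·(1/2)^(14.2/15)
      = 146.17 + 281.72 ≈ 427.89 mg.

428 mg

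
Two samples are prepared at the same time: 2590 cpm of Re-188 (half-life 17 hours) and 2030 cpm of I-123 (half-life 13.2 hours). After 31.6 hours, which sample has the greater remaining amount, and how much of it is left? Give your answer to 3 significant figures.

Re-188, 714 cpm

Re-188: 2590 × (1/2)^1.8588 ≈ 714.07 cpm.
I-123: 2030 × (1/2)^2.3939 ≈ 386.23 cpm.
Re-188 has more remaining, at ≈ 714.07 cpm.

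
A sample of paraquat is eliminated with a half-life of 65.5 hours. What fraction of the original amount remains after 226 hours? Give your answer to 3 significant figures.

n = 226/65.5 ≈ 3.4504 half-lives.
Fraction remaining = (1/2)^3.4504 ≈ 0.091481.

0.0915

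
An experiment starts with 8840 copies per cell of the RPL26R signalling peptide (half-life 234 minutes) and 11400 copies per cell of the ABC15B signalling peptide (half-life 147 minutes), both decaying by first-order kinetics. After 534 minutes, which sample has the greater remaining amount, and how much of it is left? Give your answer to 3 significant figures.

RPL26R signalling peptide, 1820 copies per cell

RPL26R signalling peptide: 8840 × (1/2)^2.2821 ≈ 1817.6 copies per cell.
ABC15B signalling peptide: 11400 × (1/2)^3.6327 ≈ 919.11 copies per cell.
RPL26R signalling peptide has more remaining, at ≈ 1817.6 copies per cell.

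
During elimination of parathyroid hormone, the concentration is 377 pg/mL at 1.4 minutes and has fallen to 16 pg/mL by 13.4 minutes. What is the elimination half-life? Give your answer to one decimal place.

Over Δt = 13.4 − 1.4 = 12 minutes, the level fell by a factor of 377/16 ≈ 23.562.
n = log₂(23.562) ≈ 4.5584 half-lives, so t½ = 12/4.5584 ≈ 2.6325 minutes.

2.6 minutes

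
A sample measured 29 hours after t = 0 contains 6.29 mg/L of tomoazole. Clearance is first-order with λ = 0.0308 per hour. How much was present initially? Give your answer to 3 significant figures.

15.4 mg/L

t½ = ln 2 / λ = 0.69315 / 0.0308 ≈ 22.505 hours.
Number of half-lives elapsed: n = 29/22.505 ≈ 1.2886.
A₀ = A × 2^n = 6.29 × 2^1.2886 = 6.29 × 2.4429 ≈ 15.366 mg/L.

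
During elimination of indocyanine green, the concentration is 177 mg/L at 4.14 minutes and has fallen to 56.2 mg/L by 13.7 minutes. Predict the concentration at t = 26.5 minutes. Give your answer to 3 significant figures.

Over Δt = 13.7 − 4.14 = 9.56 minutes, the level fell by a factor of 177/56.2 ≈ 3.1495.
n = log₂(3.1495) ≈ 1.6551 half-lives, so t½ = 9.56/1.6551 ≈ 5.7761 minutes.
From t = 13.7 to t = 26.5: 56.2 × (1/2)^((26.5−13.7)/5.7761) ≈ 12.096 mg/L.

12.1 mg/L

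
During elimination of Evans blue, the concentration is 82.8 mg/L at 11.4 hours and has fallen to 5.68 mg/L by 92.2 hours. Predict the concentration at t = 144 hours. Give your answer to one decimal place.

1.0 mg/L

Over Δt = 92.2 − 11.4 = 80.8 hours, the level fell by a factor of 82.8/5.68 ≈ 14.577.
n = log₂(14.577) ≈ 3.8657 half-lives, so t½ = 80.8/3.8657 ≈ 20.902 hours.
From t = 92.2 to t = 144: 5.68 × (1/2)^((144−92.2)/20.902) ≈ 1.0194 mg/L.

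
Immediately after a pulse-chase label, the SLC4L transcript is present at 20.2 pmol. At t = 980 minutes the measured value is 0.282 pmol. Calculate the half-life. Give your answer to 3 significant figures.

159 minutes

A/A₀ = 0.282/20.2 ≈ 0.01396.
n = log₂(71.631) ≈ 6.1625 half-lives elapsed in 980 minutes.
t½ = 980/6.1625 ≈ 159.03 minutes.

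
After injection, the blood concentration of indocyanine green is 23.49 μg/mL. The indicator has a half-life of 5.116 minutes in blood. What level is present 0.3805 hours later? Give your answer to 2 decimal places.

Convert the elapsed time: 0.3805 hours = 22.83 minutes.
Number of half-lives: n = 22.83/5.116 ≈ 4.4625.
Remaining = 23.49 × (1/2)^4.4625 = 23.49 × 0.045359 ≈ 1.0655 μg/mL.

1.07 μg/mL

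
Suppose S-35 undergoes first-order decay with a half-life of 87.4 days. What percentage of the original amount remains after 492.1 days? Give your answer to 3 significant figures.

n = 492.1/87.4 ≈ 5.6304 half-lives.
Fraction remaining = (1/2)^5.6304 ≈ 0.020187, i.e. 2.0187%.

2.02%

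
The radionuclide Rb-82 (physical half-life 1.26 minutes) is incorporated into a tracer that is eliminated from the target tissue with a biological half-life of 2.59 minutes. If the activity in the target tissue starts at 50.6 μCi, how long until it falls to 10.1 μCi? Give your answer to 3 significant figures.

1.97 minutes

1/t_eff = 1/t_phys + 1/t_biol = 1/1.26 + 1/2.59 = 1.1798 per minute.
t_eff = 1.26 × 2.59 / (1.26 + 2.59) ≈ 0.84764 minutes.
n = log₂(50.6/10.1) ≈ 2.3248; t = 2.3248 × 0.84764 ≈ 1.9706 minutes.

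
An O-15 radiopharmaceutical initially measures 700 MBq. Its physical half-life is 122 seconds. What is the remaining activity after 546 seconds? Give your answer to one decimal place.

Number of half-lives: n = 546/122 ≈ 4.4754.
Remaining = 700 × (1/2)^4.4754 = 700 × 0.044954 ≈ 31.468 MBq.

31.5 MBq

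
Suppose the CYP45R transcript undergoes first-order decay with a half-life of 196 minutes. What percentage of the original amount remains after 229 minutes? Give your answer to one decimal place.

n = 229/196 ≈ 1.1684 half-lives.
Fraction remaining = (1/2)^1.1684 ≈ 0.44492, i.e. 44.492%.

44.5%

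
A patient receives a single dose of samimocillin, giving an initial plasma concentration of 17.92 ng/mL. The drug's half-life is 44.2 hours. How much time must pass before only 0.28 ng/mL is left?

0.28/17.92 = 1/64, so 6 half-lives have elapsed.
t = 6 × 44.2 = 265.2 hours.

265.2 hours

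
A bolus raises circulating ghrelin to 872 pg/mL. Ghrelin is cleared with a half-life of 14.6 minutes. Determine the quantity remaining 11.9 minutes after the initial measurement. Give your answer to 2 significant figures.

Number of half-lives: n = 11.9/14.6 ≈ 0.81507.
Remaining = 872 × (1/2)^0.81507 = 872 × 0.56838 ≈ 495.63 pg/mL.

500 pg/mL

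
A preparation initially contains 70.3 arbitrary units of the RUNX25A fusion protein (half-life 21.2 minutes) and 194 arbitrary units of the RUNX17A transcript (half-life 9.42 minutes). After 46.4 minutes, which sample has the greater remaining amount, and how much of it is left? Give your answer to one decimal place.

RUNX25A fusion protein, 15.4 arbitrary units

RUNX25A fusion protein: 70.3 × (1/2)^2.1887 ≈ 15.42 arbitrary units.
RUNX17A transcript: 194 × (1/2)^4.9257 ≈ 6.3829 arbitrary units.
RUNX25A fusion protein has more remaining, at ≈ 15.42 arbitrary units.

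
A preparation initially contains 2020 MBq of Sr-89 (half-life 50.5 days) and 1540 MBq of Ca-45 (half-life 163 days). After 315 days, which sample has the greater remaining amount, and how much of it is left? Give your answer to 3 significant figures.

Sr-89: 2020 × (1/2)^6.2376 ≈ 26.769 MBq.
Ca-45: 1540 × (1/2)^1.9325 ≈ 403.44 MBq.
Ca-45 has more remaining, at ≈ 403.44 MBq.

Ca-45, 403 MBq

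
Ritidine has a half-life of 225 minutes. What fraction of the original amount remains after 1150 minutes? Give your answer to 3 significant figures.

n = 1150/225 ≈ 5.1111 half-lives.
Fraction remaining = (1/2)^5.1111 ≈ 0.028934.

0.0289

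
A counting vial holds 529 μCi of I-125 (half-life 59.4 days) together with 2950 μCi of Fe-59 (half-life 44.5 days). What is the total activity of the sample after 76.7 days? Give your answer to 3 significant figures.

1110 μCi

I-125: 529 × (1/2)^(76.7/59.4) = 529 × (1/2)^1.2912 ≈ 216.15 μCi.
Fe-59: 2950 × (1/2)^(76.7/44.5) = 2950 × (1/2)^1.7236 ≈ 893.24 μCi.
Total = 216.15 + 893.24 ≈ 1109.4 μCi.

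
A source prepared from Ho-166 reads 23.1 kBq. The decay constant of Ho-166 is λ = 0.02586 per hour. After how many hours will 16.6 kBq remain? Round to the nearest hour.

13 hours

t½ = ln 2 / λ = 0.69315 / 0.02586 ≈ 26.804 hours.
Fraction remaining = 16.6/23.1 ≈ 0.71861.
n = log₂(23.1/16.6) = ln(1.3916)/ln 2 ≈ 0.47671 half-lives.
t = n × t½ = 0.47671 × 26.804 ≈ 12.778 hours.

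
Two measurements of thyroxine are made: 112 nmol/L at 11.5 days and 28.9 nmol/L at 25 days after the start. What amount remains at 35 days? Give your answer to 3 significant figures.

Over Δt = 25 − 11.5 = 13.5 days, the level fell by a factor of 112/28.9 ≈ 3.8754.
n = log₂(3.8754) ≈ 1.9544 half-lives, so t½ = 13.5/1.9544 ≈ 6.9076 days.
From t = 25 to t = 35: 28.9 × (1/2)^((35−25)/6.9076) ≈ 10.595 nmol/L.

10.6 nmol/L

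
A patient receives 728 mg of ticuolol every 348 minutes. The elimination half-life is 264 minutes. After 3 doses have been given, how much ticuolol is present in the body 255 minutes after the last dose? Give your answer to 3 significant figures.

The 3 doses were given 951, 603, 255 minutes ago.
Total = 728·(1/2)^(951/264) + 728·(1/2)^(603/264) + 728·(1/2)^(255/264)
      = 59.943 + 149.47 + 372.7 ≈ 582.12 mg.

582 mg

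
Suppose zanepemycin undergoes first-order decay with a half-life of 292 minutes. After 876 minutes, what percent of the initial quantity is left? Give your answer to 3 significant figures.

12.5%

n = 876/292 ≈ 3 half-lives.
Fraction remaining = (1/2)^3 ≈ 0.125, i.e. 12.5%.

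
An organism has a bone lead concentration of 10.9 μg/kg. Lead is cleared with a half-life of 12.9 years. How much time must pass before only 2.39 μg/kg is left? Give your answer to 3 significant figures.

Fraction remaining = 2.39/10.9 ≈ 0.21927.
n = log₂(10.9/2.39) = ln(4.5607)/ln 2 ≈ 2.1892 half-lives.
t = n × t½ = 2.1892 × 12.9 ≈ 28.241 years.

28.2 years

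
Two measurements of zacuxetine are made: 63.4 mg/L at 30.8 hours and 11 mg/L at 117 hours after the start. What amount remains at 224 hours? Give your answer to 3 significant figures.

Over Δt = 117 − 30.8 = 86.2 hours, the level fell by a factor of 63.4/11 ≈ 5.7636.
n = log₂(5.7636) ≈ 2.527 half-lives, so t½ = 86.2/2.527 ≈ 34.112 hours.
From t = 117 to t = 224: 11 × (1/2)^((224−117)/34.112) ≈ 1.2507 mg/L.

1.25 mg/L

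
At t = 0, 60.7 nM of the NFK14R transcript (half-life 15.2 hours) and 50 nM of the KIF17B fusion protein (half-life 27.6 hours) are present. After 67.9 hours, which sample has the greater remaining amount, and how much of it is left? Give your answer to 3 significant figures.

NFK14R transcript: 60.7 × (1/2)^4.4671 ≈ 2.7445 nM.
KIF17B fusion protein: 50 × (1/2)^2.4601 ≈ 9.0864 nM.
KIF17B fusion protein has more remaining, at ≈ 9.0864 nM.

KIF17B fusion protein, 9.09 nM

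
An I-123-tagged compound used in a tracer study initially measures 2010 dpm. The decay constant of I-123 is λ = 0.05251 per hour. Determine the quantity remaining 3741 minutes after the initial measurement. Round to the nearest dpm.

t½ = ln 2 / λ = 0.69315 / 0.05251 ≈ 13.2 hours.
Convert the elapsed time: 3741 minutes = 62.35 hours.
Number of half-lives: n = 62.35/13.2 ≈ 4.7234.
Remaining = 2010 × (1/2)^4.7234 = 2010 × 0.037855 ≈ 76.088 dpm.

76 dpm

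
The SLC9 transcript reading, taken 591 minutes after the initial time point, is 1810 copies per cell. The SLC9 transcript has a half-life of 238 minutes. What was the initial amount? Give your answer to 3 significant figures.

Number of half-lives elapsed: n = 591/238 ≈ 2.4832.
A₀ = A × 2^n = 1810 × 2^2.4832 = 1810 × 5.5913 ≈ 10120 copies per cell.

10100 copies per cell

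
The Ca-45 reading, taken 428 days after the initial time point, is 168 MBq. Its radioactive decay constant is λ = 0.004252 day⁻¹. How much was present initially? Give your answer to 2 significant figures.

1000 MBq

t½ = ln 2 / λ = 0.69315 / 0.004252 ≈ 163.02 days.
Number of half-lives elapsed: n = 428/163.02 ≈ 2.6255.
A₀ = A × 2^n = 168 × 2^2.6255 = 168 × 6.171 ≈ 1036.7 MBq.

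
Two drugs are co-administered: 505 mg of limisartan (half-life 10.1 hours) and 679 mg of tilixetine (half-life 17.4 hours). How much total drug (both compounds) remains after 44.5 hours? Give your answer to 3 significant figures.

139 mg

limisartan: 505 × (1/2)^(44.5/10.1) = 505 × (1/2)^4.4059 ≈ 23.822 mg.
tilixetine: 679 × (1/2)^(44.5/17.4) = 679 × (1/2)^2.5575 ≈ 115.34 mg.
Total = 23.822 + 115.34 ≈ 139.17 mg.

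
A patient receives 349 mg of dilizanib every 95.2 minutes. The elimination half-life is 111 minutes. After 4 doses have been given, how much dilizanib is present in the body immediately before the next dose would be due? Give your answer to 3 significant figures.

The 4 doses were given 380.8, 285.6, 190.4, 95.2 minutes ago.
Total = 349·(1/2)^(380.8/111) + 349·(1/2)^(285.6/111) + 349·(1/2)^(190.4/111) + 349·(1/2)^(95.2/111)
      = 32.367 + 58.652 + 106.28 + 192.59 ≈ 389.9 mg.

390 mg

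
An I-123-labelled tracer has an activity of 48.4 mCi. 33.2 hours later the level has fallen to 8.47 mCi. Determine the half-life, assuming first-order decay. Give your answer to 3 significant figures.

A/A₀ = 8.47/48.4 ≈ 0.175.
n = log₂(5.7143) ≈ 2.5146 half-lives elapsed in 33.2 hours.
t½ = 33.2/2.5146 ≈ 13.203 hours.

13.2 hours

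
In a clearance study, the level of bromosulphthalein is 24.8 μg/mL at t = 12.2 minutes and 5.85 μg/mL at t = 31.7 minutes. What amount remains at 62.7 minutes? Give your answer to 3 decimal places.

Over Δt = 31.7 − 12.2 = 19.5 minutes, the level fell by a factor of 24.8/5.85 ≈ 4.2393.
n = log₂(4.2393) ≈ 2.0838 half-lives, so t½ = 19.5/2.0838 ≈ 9.3578 minutes.
From t = 31.7 to t = 62.7: 5.85 × (1/2)^((62.7−31.7)/9.3578) ≈ 0.58873 μg/mL.

0.589 μg/mL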